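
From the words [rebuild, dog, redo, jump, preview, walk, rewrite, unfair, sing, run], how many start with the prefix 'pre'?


Checking each word for prefix 'pre':
  'rebuild' -> no (count: 0)
  'dog' -> no (count: 0)
  'redo' -> no (count: 0)
  'jump' -> no (count: 0)
  'preview' -> YES, starts with 'pre' (count: 1)
  'walk' -> no (count: 1)
  'rewrite' -> no (count: 1)
  'unfair' -> no (count: 1)
  'sing' -> no (count: 1)
  'run' -> no (count: 1)
Total with prefix 'pre': 1

1


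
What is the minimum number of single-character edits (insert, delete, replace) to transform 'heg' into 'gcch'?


Building DP table for s1='heg' (len 3) and s2='gcch' (len 4):
       g  c  c  h
    0  1  2  3  4
  h 1  1  2  3  3
  e 2  2  2  3  4
  g 3  2  3  3  4
Edit distance = dp[3][4] = 4

4


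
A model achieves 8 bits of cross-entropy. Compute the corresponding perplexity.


Perplexity formula: PP = 2^H
H = 8
PP = 2^8
Steps: 2^1 = 2, 2^2 = 4, 2^3 = 8, 2^4 = 16, 2^5 = 32, 2^6 = 64, 2^7 = 128, 2^8 = 256
PP = 256

256


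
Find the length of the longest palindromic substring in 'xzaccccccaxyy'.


Scanning 'xzaccccccaxyy' for palindromic substrings.
Substring at positions 2-9: 'acccccca'.
Check: reverse('acccccca') = 'acccccca' -> palindrome confirmed.
Neighbouring characters ('z' / 'x') break symmetry, so it cannot extend further.
No longer palindromic substring exists; longest length = 8

8


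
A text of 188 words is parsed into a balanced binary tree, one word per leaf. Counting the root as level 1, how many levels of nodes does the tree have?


In a balanced binary tree with n leaves the deepest leaf is ceil(log2(n)) edges below the root,
so counting node levels inclusive of root and leaves gives ceil(log2(n)) + 1 levels.
log2(188) = 7.5546
ceil(7.5546) = 8
levels = 8 + 1 = 9

9


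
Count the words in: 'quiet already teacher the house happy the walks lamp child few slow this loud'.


Counting words by splitting on spaces:
  Word 1: 'quiet'
  Word 2: 'already'
  Word 3: 'teacher'
  Word 4: 'the'
  Word 5: 'house'
  Word 6: 'happy'
  Word 7: 'the'
  Word 8: 'walks'
  Word 9: 'lamp'
  Word 10: 'child'
  Word 11: 'few'
  Word 12: 'slow'
  Word 13: 'this'
  Word 14: 'loud'
Total words: 14

14


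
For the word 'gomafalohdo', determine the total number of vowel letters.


Scanning each character of 'gomafalohdo':
  Position 1: 'g' -> consonant (running count: 0)
  Position 2: 'o' -> vowel (running count: 1)
  Position 3: 'm' -> consonant (running count: 1)
  Position 4: 'a' -> vowel (running count: 2)
  Position 5: 'f' -> consonant (running count: 2)
  Position 6: 'a' -> vowel (running count: 3)
  Position 7: 'l' -> consonant (running count: 3)
  Position 8: 'o' -> vowel (running count: 4)
  Position 9: 'h' -> consonant (running count: 4)
  Position 10: 'd' -> consonant (running count: 4)
  Position 11: 'o' -> vowel (running count: 5)
Total vowels: 5

5


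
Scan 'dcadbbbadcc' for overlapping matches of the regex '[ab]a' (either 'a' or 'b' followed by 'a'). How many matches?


Pattern: [ab]a means either 'a' or 'b' followed by 'a'.
Scanning 'dcadbbbadcc' position-by-position:
  Pos 0: window 'dc' -> no
  Pos 1: window 'ca' -> no
  Pos 2: window 'ad' -> no
  Pos 3: window 'db' -> no
  Pos 4: window 'bb' -> no
  Pos 5: window 'bb' -> no
  Pos 6: window 'ba' -> MATCH
  Pos 7: window 'ad' -> no
  Pos 8: window 'dc' -> no
  Pos 9: window 'cc' -> no
  Pos 10: window 'c' -> no
Total matches: 1

1


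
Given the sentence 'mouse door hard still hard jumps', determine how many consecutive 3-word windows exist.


Word trigrams from [6] words:
  Trigram 1: (mouse door hard)
  Trigram 2: (door hard still)
  Trigram 3: (hard still hard)
  Trigram 4: (still hard jumps)
Total word trigrams: 6 - 2 = 4

4


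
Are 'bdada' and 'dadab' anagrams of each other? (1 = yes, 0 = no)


Sort characters of 'bdada': 'aabdd'
Sort characters of 'dadab': 'aabdd'
Sorted forms match -> they ARE anagrams
Result: 1

1


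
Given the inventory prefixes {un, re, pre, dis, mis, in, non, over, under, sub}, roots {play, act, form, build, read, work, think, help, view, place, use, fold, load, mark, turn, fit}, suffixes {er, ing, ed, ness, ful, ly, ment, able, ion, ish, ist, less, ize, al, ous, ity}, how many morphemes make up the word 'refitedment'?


Segmenting 'refitedment' against the inventory:
  're' -> prefix (morpheme 1)
  'fit' -> root (morpheme 2)
  'ed' -> suffix (morpheme 3)
  'ment' -> suffix (morpheme 4)
Total morphemes: 4

4


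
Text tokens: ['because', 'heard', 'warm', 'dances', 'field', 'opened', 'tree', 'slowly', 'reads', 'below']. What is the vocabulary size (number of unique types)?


Listing all tokens and tracking unique types:
  Token 1: 'because' -> NEW (unique so far: 1)
  Token 2: 'heard' -> NEW (unique so far: 2)
  Token 3: 'warm' -> NEW (unique so far: 3)
  Token 4: 'dances' -> NEW (unique so far: 4)
  Token 5: 'field' -> NEW (unique so far: 5)
  Token 6: 'opened' -> NEW (unique so far: 6)
  Token 7: 'tree' -> NEW (unique so far: 7)
  Token 8: 'slowly' -> NEW (unique so far: 8)
  Token 9: 'reads' -> NEW (unique so far: 9)
  Token 10: 'below' -> NEW (unique so far: 10)
Unique types: ('because', 'below', 'dances', 'field', 'heard', 'opened', 'reads', 'slowly', 'tree', 'warm')
Vocabulary size: 10

10


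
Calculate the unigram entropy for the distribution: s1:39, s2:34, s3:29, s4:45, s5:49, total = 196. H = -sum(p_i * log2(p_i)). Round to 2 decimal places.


Computing entropy H = -sum(p_i * log2(p_i)):
  s1: p = 39/196 = 0.1990, -p*log2(p) = 0.4635
  s2: p = 34/196 = 0.1735, -p*log2(p) = 0.4384
  s3: p = 29/196 = 0.1480, -p*log2(p) = 0.4079
  s4: p = 45/196 = 0.2296, -p*log2(p) = 0.4874
  s5: p = 49/196 = 0.2500, -p*log2(p) = 0.5000
H = sum of terms = 2.2972
Rounded to 2 decimals: 2.30

2.30


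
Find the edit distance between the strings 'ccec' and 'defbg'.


Building DP table for s1='ccec' (len 4) and s2='defbg' (len 5):
       d  e  f  b  g
    0  1  2  3  4  5
  c 1  1  2  3  4  5
  c 2  2  2  3  4  5
  e 3  3  2  3  4  5
  c 4  4  3  3  4  5
Edit distance = dp[4][5] = 5

5


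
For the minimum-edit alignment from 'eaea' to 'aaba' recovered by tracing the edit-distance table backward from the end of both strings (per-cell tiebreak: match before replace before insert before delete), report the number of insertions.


Edit distance = 2. Backtracking from cell (4, 4) with preference match > replace > insert > delete,
then listing the resulting alignment 'eaea' -> 'aaba' left to right:
  Step 1: replace e->a
  Step 2: keep 'a'
  Step 3: replace e->b
  Step 4: keep 'a'
Total insertions: 0

0


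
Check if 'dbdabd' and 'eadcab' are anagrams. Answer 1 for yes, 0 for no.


Sort characters of 'dbdabd': 'abbddd'
Sort characters of 'eadcab': 'aabcde'
Sorted forms differ -> they are NOT anagrams
Result: 0

0


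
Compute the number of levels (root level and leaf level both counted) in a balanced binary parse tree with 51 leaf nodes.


In a balanced binary tree with n leaves the deepest leaf is ceil(log2(n)) edges below the root,
so counting node levels inclusive of root and leaves gives ceil(log2(n)) + 1 levels.
log2(51) = 5.6724
ceil(5.6724) = 6
levels = 6 + 1 = 7

7


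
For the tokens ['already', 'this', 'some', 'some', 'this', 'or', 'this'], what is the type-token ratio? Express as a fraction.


Tokens: 7
Unique types: ('already', 'or', 'some', 'this') = 4
TTR = 4/7
Already in lowest terms.

4/7


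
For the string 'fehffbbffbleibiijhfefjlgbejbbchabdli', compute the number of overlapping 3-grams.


String 'fehffbbffbleibiijhfefjlgbejbbchabdli' has length L = 36.
Number of overlapping n-grams = L - n + 1
Substituting: 36 - 3 + 1 = 34

34


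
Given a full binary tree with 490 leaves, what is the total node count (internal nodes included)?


Leaf nodes (terminals): 490
Internal nodes = n - 1 = 490 - 1 = 489
Total = leaves + internal = 490 + 489 = 979

979


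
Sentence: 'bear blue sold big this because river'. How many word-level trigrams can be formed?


Word trigrams from [7] words:
  Trigram 1: (bear blue sold)
  Trigram 2: (blue sold big)
  Trigram 3: (sold big this)
  Trigram 4: (big this because)
  Trigram 5: (this because river)
Total word trigrams: 7 - 2 = 5

5


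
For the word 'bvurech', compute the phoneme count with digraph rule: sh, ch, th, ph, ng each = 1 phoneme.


Parsing 'bvurech' greedily, digraphs first:
  'b' -> consonant phoneme (phonemes so far: 1)
  'v' -> consonant phoneme (phonemes so far: 2)
  'u' -> vowel phoneme (phonemes so far: 3)
  'r' -> consonant phoneme (phonemes so far: 4)
  'e' -> vowel phoneme (phonemes so far: 5)
  'ch' -> digraph (1 consonant phoneme) (phonemes so far: 6)
Total phonemes: 6

6


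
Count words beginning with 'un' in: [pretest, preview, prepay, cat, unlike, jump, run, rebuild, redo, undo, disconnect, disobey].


Checking each word for prefix 'un':
  'pretest' -> no (count: 0)
  'preview' -> no (count: 0)
  'prepay' -> no (count: 0)
  'cat' -> no (count: 0)
  'unlike' -> YES, starts with 'un' (count: 1)
  'jump' -> no (count: 1)
  'run' -> no (count: 1)
  'rebuild' -> no (count: 1)
  'redo' -> no (count: 1)
  'undo' -> YES, starts with 'un' (count: 2)
  'disconnect' -> no (count: 2)
  'disobey' -> no (count: 2)
Total with prefix 'un': 2

2


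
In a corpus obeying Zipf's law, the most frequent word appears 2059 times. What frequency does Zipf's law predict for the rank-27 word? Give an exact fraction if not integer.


Zipf's law: freq(rank) = f1 / rank
f1 = 2059, rank = 27
freq = 2059 / 27
GCD(2059, 27) = 1
Simplified: 2059/27

2059/27


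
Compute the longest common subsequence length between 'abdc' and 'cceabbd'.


DP table for LCS of 'abdc' and 'cceabbd':
       c  c  e  a  b  b  d
    0  0  0  0  0  0  0  0
  a 0  0  0  0  1  1  1  1
  b 0  0  0  0  1  2  2  2
  d 0  0  0  0  1  2  2  3
  c 0  1  1  1  1  2  2  3
LCS: 'abd'
LCS length = 3

3


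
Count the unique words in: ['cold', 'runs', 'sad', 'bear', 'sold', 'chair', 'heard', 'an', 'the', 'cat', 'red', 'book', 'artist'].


Listing all tokens and tracking unique types:
  Token 1: 'cold' -> NEW (unique so far: 1)
  Token 2: 'runs' -> NEW (unique so far: 2)
  Token 3: 'sad' -> NEW (unique so far: 3)
  Token 4: 'bear' -> NEW (unique so far: 4)
  Token 5: 'sold' -> NEW (unique so far: 5)
  Token 6: 'chair' -> NEW (unique so far: 6)
  Token 7: 'heard' -> NEW (unique so far: 7)
  Token 8: 'an' -> NEW (unique so far: 8)
  Token 9: 'the' -> NEW (unique so far: 9)
  Token 10: 'cat' -> NEW (unique so far: 10)
  Token 11: 'red' -> NEW (unique so far: 11)
  Token 12: 'book' -> NEW (unique so far: 12)
  Token 13: 'artist' -> NEW (unique so far: 13)
Unique types: ('an', 'artist', 'bear', 'book', 'cat', 'chair', 'cold', 'heard', 'red', 'runs', 'sad', 'sold', 'the')
Vocabulary size: 13

13


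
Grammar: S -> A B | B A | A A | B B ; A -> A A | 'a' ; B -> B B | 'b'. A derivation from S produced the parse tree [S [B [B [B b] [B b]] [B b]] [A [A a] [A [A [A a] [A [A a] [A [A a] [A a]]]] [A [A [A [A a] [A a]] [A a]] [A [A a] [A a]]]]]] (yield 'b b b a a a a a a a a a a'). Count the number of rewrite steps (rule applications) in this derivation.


Every bracketed nonterminal node [X ...] in the tree is produced by exactly one rule application.
Reading the tree off as a leftmost derivation:
  Step 1: S  =>  B A   (applied S -> B A)
  Step 2: B A  =>  B B A   (applied B -> B B)
  Step 3: B B A  =>  B B B A   (applied B -> B B)
  Step 4: B B B A  =>  b B B A   (applied B -> b)
  Step 5: b B B A  =>  b b B A   (applied B -> b)
  Step 6: b b B A  =>  b b b A   (applied B -> b)
  Step 7: b b b A  =>  b b b A A   (applied A -> A A)
  Step 8: b b b A A  =>  b b b a A   (applied A -> a)
  Step 9: b b b a A  =>  b b b a A A   (applied A -> A A)
  Step 10: b b b a A A  =>  b b b a A A A   (applied A -> A A)
  Step 11: b b b a A A A  =>  b b b a a A A   (applied A -> a)
  Step 12: b b b a a A A  =>  b b b a a A A A   (applied A -> A A)
  Step 13: b b b a a A A A  =>  b b b a a a A A   (applied A -> a)
  Step 14: b b b a a a A A  =>  b b b a a a A A A   (applied A -> A A)
  Step 15: b b b a a a A A A  =>  b b b a a a a A A   (applied A -> a)
  Step 16: b b b a a a a A A  =>  b b b a a a a a A   (applied A -> a)
  Step 17: b b b a a a a a A  =>  b b b a a a a a A A   (applied A -> A A)
  Step 18: b b b a a a a a A A  =>  b b b a a a a a A A A   (applied A -> A A)
  Step 19: b b b a a a a a A A A  =>  b b b a a a a a A A A A   (applied A -> A A)
  Step 20: b b b a a a a a A A A A  =>  b b b a a a a a a A A A   (applied A -> a)
  Step 21: b b b a a a a a a A A A  =>  b b b a a a a a a a A A   (applied A -> a)
  Step 22: b b b a a a a a a a A A  =>  b b b a a a a a a a a A   (applied A -> a)
  Step 23: b b b a a a a a a a a A  =>  b b b a a a a a a a a A A   (applied A -> A A)
  Step 24: b b b a a a a a a a a A A  =>  b b b a a a a a a a a a A   (applied A -> a)
  Step 25: b b b a a a a a a a a a A  =>  b b b a a a a a a a a a a   (applied A -> a)
Final yield: b b b a a a a a a a a a a
Total rewrite steps: 25

25


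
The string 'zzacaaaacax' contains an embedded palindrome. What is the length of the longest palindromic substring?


Scanning 'zzacaaaacax' for palindromic substrings.
Substring at positions 2-9: 'acaaaaca'.
Check: reverse('acaaaaca') = 'acaaaaca' -> palindrome confirmed.
Neighbouring characters ('z' / 'x') break symmetry, so it cannot extend further.
No longer palindromic substring exists; longest length = 8

8


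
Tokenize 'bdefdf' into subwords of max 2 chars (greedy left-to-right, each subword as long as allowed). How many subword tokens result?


'bdefdf' has 6 characters.
Chunking with max size 2:
  Chunk 1: 'bd' (positions 0-1)
  Chunk 2: 'ef' (positions 2-3)
  Chunk 3: 'df' (positions 4-5)
Total chunks: ceil(6 / 2) = 3

3


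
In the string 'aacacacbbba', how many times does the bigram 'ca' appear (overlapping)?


Scanning 'aacacacbbba' for bigram 'ca':
  Position 0: 'aa' -> no
  Position 1: 'ac' -> no
  Position 2: 'ca' -> MATCH
  Position 3: 'ac' -> no
  Position 4: 'ca' -> MATCH
  Position 5: 'ac' -> no
  Position 6: 'cb' -> no
  Position 7: 'bb' -> no
  Position 8: 'bb' -> no
  Position 9: 'ba' -> no
Total matches: 2

2


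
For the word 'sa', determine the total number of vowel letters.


Scanning each character of 'sa':
  Position 1: 's' -> consonant (running count: 0)
  Position 2: 'a' -> vowel (running count: 1)
Total vowels: 1

1


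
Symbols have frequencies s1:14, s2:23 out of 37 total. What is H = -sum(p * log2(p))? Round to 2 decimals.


Computing entropy H = -sum(p_i * log2(p_i)):
  s1: p = 14/37 = 0.3784, -p*log2(p) = 0.5305
  s2: p = 23/37 = 0.6216, -p*log2(p) = 0.4264
H = sum of terms = 0.9569
Rounded to 2 decimals: 0.96

0.96


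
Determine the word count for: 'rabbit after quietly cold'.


Counting words by splitting on spaces:
  Word 1: 'rabbit'
  Word 2: 'after'
  Word 3: 'quietly'
  Word 4: 'cold'
Total words: 4

4


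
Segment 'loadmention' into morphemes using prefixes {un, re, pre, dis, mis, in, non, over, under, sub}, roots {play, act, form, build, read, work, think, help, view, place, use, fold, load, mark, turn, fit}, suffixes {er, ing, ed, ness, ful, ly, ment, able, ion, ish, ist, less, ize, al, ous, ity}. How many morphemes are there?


Segmenting 'loadmention' against the inventory:
  'load' -> root (morpheme 1)
  'ment' -> suffix (morpheme 2)
  'ion' -> suffix (morpheme 3)
Total morphemes: 3

3


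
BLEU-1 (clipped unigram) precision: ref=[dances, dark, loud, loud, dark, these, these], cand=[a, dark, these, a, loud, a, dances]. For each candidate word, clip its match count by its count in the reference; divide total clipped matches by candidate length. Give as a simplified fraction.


Reference word counts: {'dances': 1, 'dark': 2, 'loud': 2, 'these': 2}
Checking each candidate word (with clipping):
  'a' -> not in reference -> no match (matches: 0)
  'dark' -> in reference (ref count 2, used 1/2) -> match (matches: 1)
  'these' -> in reference (ref count 2, used 1/2) -> match (matches: 2)
  'a' -> not in reference -> no match (matches: 2)
  'loud' -> in reference (ref count 2, used 1/2) -> match (matches: 3)
  'a' -> not in reference -> no match (matches: 3)
  'dances' -> in reference (ref count 1, used 1/1) -> match (matches: 4)
Clipped matches: 4, Candidate length: 7
Precision = 4/7

4/7


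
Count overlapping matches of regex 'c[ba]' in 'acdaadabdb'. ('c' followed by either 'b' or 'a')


Pattern: c[ba] means 'c' followed by either 'b' or 'a'.
Scanning 'acdaadabdb' position-by-position:
  Pos 0: window 'ac' -> no
  Pos 1: window 'cd' -> no
  Pos 2: window 'da' -> no
  Pos 3: window 'aa' -> no
  Pos 4: window 'ad' -> no
  Pos 5: window 'da' -> no
  Pos 6: window 'ab' -> no
  Pos 7: window 'bd' -> no
  Pos 8: window 'db' -> no
  Pos 9: window 'b' -> no
Total matches: 0

0


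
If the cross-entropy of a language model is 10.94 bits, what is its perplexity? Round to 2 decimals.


Perplexity formula: PP = 2^H
H = 10.94
PP = 2^10.94
Decompose: 2^10.94 = 2^10 * 2^0.94
2^10 = 1024, 2^0.94 ~ 1.9185282
PP ~ 1024 * 1.9185282 = 1964.5728768
Rounded to 2 decimals: 1964.57

1964.57


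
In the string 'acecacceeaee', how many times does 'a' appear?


Scanning 'acecacceeaee' for 'a':
  Position 0: 'a' -> MATCH (count: 1)
  Position 4: 'a' -> MATCH (count: 2)
  Position 9: 'a' -> MATCH (count: 3)
Total occurrences of 'a': 3

3


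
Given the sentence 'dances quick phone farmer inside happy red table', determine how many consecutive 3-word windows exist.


Word trigrams from [8] words:
  Trigram 1: (dances quick phone)
  Trigram 2: (quick phone farmer)
  Trigram 3: (phone farmer inside)
  Trigram 4: (farmer inside happy)
  Trigram 5: (inside happy red)
  Trigram 6: (happy red table)
Total word trigrams: 8 - 2 = 6

6


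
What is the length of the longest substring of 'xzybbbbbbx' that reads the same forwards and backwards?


Scanning 'xzybbbbbbx' for palindromic substrings.
Substring at positions 3-8: 'bbbbbb'.
Check: reverse('bbbbbb') = 'bbbbbb' -> palindrome confirmed.
Neighbouring characters ('y' / 'x') break symmetry, so it cannot extend further.
No longer palindromic substring exists; longest length = 6

6


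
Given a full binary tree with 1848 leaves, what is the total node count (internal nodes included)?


Leaf nodes (terminals): 1848
Internal nodes = n - 1 = 1848 - 1 = 1847
Total = leaves + internal = 1848 + 1847 = 3695

3695


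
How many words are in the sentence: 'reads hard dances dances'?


Counting words by splitting on spaces:
  Word 1: 'reads'
  Word 2: 'hard'
  Word 3: 'dances'
  Word 4: 'dances'
Total words: 4

4


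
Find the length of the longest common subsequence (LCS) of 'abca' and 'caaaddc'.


DP table for LCS of 'abca' and 'caaaddc':
       c  a  a  a  d  d  c
    0  0  0  0  0  0  0  0
  a 0  0  1  1  1  1  1  1
  b 0  0  1  1  1  1  1  1
  c 0  1  1  1  1  1  1  2
  a 0  1  2  2  2  2  2  2
LCS: 'ac'
LCS length = 2

2


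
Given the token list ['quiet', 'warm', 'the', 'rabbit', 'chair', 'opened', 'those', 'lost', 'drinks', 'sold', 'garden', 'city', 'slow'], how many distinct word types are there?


Listing all tokens and tracking unique types:
  Token 1: 'quiet' -> NEW (unique so far: 1)
  Token 2: 'warm' -> NEW (unique so far: 2)
  Token 3: 'the' -> NEW (unique so far: 3)
  Token 4: 'rabbit' -> NEW (unique so far: 4)
  Token 5: 'chair' -> NEW (unique so far: 5)
  Token 6: 'opened' -> NEW (unique so far: 6)
  Token 7: 'those' -> NEW (unique so far: 7)
  Token 8: 'lost' -> NEW (unique so far: 8)
  Token 9: 'drinks' -> NEW (unique so far: 9)
  Token 10: 'sold' -> NEW (unique so far: 10)
  Token 11: 'garden' -> NEW (unique so far: 11)
  Token 12: 'city' -> NEW (unique so far: 12)
  Token 13: 'slow' -> NEW (unique so far: 13)
Unique types: ('chair', 'city', 'drinks', 'garden', 'lost', 'opened', 'quiet', 'rabbit', 'slow', 'sold', 'the', 'those', 'warm')
Vocabulary size: 13

13


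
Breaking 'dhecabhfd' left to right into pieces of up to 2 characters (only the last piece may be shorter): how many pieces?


'dhecabhfd' has 9 characters.
Chunking with max size 2:
  Chunk 1: 'dh' (positions 0-1)
  Chunk 2: 'ec' (positions 2-3)
  Chunk 3: 'ab' (positions 4-5)
  Chunk 4: 'hf' (positions 6-7)
  Chunk 5: 'd' (positions 8-8)
Total chunks: ceil(9 / 2) = 5

5


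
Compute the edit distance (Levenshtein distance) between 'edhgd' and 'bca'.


Building DP table for s1='edhgd' (len 5) and s2='bca' (len 3):
       b  c  a
    0  1  2  3
  e 1  1  2  3
  d 2  2  2  3
  h 3  3  3  3
  g 4  4  4  4
  d 5  5  5  5
Edit distance = dp[5][3] = 5

5


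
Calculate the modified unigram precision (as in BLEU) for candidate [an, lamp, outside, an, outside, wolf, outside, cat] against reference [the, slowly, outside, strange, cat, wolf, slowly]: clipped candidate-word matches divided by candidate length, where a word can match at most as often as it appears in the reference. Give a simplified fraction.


Reference word counts: {'cat': 1, 'outside': 1, 'slowly': 2, 'strange': 1, 'the': 1, 'wolf': 1}
Checking each candidate word (with clipping):
  'an' -> not in reference -> no match (matches: 0)
  'lamp' -> not in reference -> no match (matches: 0)
  'outside' -> in reference (ref count 1, used 1/1) -> match (matches: 1)
  'an' -> not in reference -> no match (matches: 1)
  'outside' -> ref count 1 already used up (1/1) -> clipped, no match (matches: 1)
  'wolf' -> in reference (ref count 1, used 1/1) -> match (matches: 2)
  'outside' -> ref count 1 already used up (1/1) -> clipped, no match (matches: 2)
  'cat' -> in reference (ref count 1, used 1/1) -> match (matches: 3)
Clipped matches: 3, Candidate length: 8
Precision = 3/8

3/8


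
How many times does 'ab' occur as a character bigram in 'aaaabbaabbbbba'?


Scanning 'aaaabbaabbbbba' for bigram 'ab':
  Position 0: 'aa' -> no
  Position 1: 'aa' -> no
  Position 2: 'aa' -> no
  Position 3: 'ab' -> MATCH
  Position 4: 'bb' -> no
  Position 5: 'ba' -> no
  Position 6: 'aa' -> no
  Position 7: 'ab' -> MATCH
  Position 8: 'bb' -> no
  Position 9: 'bb' -> no
  Position 10: 'bb' -> no
  Position 11: 'bb' -> no
  Position 12: 'ba' -> no
Total matches: 2

2


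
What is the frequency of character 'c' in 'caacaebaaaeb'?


Scanning 'caacaebaaaeb' for 'c':
  Position 0: 'c' -> MATCH (count: 1)
  Position 3: 'c' -> MATCH (count: 2)
Total occurrences of 'c': 2

2


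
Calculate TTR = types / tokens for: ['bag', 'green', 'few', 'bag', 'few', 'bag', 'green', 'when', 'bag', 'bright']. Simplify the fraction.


Tokens: 10
Unique types: ('bag', 'bright', 'few', 'green', 'when') = 5
TTR = 5/10
Simplify: divide both by 5 -> 1/2
TTR = 1/2

1/2


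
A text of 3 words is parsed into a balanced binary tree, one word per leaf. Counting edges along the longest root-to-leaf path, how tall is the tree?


In a balanced binary tree with n leaves the deepest leaf is ceil(log2(n)) edges below the root.
log2(3) = 1.5850
ceil(1.5850) = 2
height (edges) = 2

2


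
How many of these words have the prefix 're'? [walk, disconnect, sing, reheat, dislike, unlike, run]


Checking each word for prefix 're':
  'walk' -> no (count: 0)
  'disconnect' -> no (count: 0)
  'sing' -> no (count: 0)
  'reheat' -> YES, starts with 're' (count: 1)
  'dislike' -> no (count: 1)
  'unlike' -> no (count: 1)
  'run' -> no (count: 1)
Total with prefix 're': 1

1


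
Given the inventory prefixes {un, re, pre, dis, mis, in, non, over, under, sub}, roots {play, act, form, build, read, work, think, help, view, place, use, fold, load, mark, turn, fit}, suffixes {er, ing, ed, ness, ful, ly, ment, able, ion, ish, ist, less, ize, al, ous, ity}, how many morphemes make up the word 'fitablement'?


Segmenting 'fitablement' against the inventory:
  'fit' -> root (morpheme 1)
  'able' -> suffix (morpheme 2)
  'ment' -> suffix (morpheme 3)
Total morphemes: 3

3


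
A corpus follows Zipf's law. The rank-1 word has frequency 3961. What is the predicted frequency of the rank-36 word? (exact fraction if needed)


Zipf's law: freq(rank) = f1 / rank
f1 = 3961, rank = 36
freq = 3961 / 36
GCD(3961, 36) = 1
Simplified: 3961/36

3961/36


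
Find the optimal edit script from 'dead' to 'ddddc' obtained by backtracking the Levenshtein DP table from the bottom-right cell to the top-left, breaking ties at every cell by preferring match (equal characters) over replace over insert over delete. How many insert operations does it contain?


Edit distance = 3. Backtracking from cell (4, 5) with preference match > replace > insert > delete,
then listing the resulting alignment 'dead' -> 'ddddc' left to right:
  Step 1: keep 'd'
  Step 2: replace e->d
  Step 3: replace a->d
  Step 4: keep 'd'
  Step 5: insert 'c' [insertion #1]
Total insertions: 1

1


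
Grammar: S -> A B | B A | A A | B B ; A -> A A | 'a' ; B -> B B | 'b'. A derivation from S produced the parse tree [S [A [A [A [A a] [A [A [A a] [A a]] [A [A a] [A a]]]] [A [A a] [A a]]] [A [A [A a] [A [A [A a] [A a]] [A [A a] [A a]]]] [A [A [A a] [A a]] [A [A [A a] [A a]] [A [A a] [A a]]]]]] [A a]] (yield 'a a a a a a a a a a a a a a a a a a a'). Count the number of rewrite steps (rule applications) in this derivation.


Every bracketed nonterminal node [X ...] in the tree is produced by exactly one rule application.
Reading the tree off as a leftmost derivation:
  Step 1: S  =>  A A   (applied S -> A A)
  Step 2: A A  =>  A A A   (applied A -> A A)
  Step 3: A A A  =>  A A A A   (applied A -> A A)
  Step 4: A A A A  =>  A A A A A   (applied A -> A A)
  Step 5: A A A A A  =>  a A A A A   (applied A -> a)
  Step 6: a A A A A  =>  a A A A A A   (applied A -> A A)
  Step 7: a A A A A A  =>  a A A A A A A   (applied A -> A A)
  Step 8: a A A A A A A  =>  a a A A A A A   (applied A -> a)
  Step 9: a a A A A A A  =>  a a a A A A A   (applied A -> a)
  Step 10: a a a A A A A  =>  a a a A A A A A   (applied A -> A A)
  Step 11: a a a A A A A A  =>  a a a a A A A A   (applied A -> a)
  Step 12: a a a a A A A A  =>  a a a a a A A A   (applied A -> a)
  Step 13: a a a a a A A A  =>  a a a a a A A A A   (applied A -> A A)
  Step 14: a a a a a A A A A  =>  a a a a a a A A A   (applied A -> a)
  Step 15: a a a a a a A A A  =>  a a a a a a a A A   (applied A -> a)
  Step 16: a a a a a a a A A  =>  a a a a a a a A A A   (applied A -> A A)
  Step 17: a a a a a a a A A A  =>  a a a a a a a A A A A   (applied A -> A A)
  Step 18: a a a a a a a A A A A  =>  a a a a a a a a A A A   (applied A -> a)
  Step 19: a a a a a a a a A A A  =>  a a a a a a a a A A A A   (applied A -> A A)
  Step 20: a a a a a a a a A A A A  =>  a a a a a a a a A A A A A   (applied A -> A A)
  Step 21: a a a a a a a a A A A A A  =>  a a a a a a a a a A A A A   (applied A -> a)
  Step 22: a a a a a a a a a A A A A  =>  a a a a a a a a a a A A A   (applied A -> a)
  Step 23: a a a a a a a a a a A A A  =>  a a a a a a a a a a A A A A   (applied A -> A A)
  Step 24: a a a a a a a a a a A A A A  =>  a a a a a a a a a a a A A A   (applied A -> a)
  Step 25: a a a a a a a a a a a A A A  =>  a a a a a a a a a a a a A A   (applied A -> a)
  Step 26: a a a a a a a a a a a a A A  =>  a a a a a a a a a a a a A A A   (applied A -> A A)
  Step 27: a a a a a a a a a a a a A A A  =>  a a a a a a a a a a a a A A A A   (applied A -> A A)
  Step 28: a a a a a a a a a a a a A A A A  =>  a a a a a a a a a a a a a A A A   (applied A -> a)
  Step 29: a a a a a a a a a a a a a A A A  =>  a a a a a a a a a a a a a a A A   (applied A -> a)
  Step 30: a a a a a a a a a a a a a a A A  =>  a a a a a a a a a a a a a a A A A   (applied A -> A A)
  Step 31: a a a a a a a a a a a a a a A A A  =>  a a a a a a a a a a a a a a A A A A   (applied A -> A A)
  Step 32: a a a a a a a a a a a a a a A A A A  =>  a a a a a a a a a a a a a a a A A A   (applied A -> a)
  Step 33: a a a a a a a a a a a a a a a A A A  =>  a a a a a a a a a a a a a a a a A A   (applied A -> a)
  Step 34: a a a a a a a a a a a a a a a a A A  =>  a a a a a a a a a a a a a a a a A A A   (applied A -> A A)
  Step 35: a a a a a a a a a a a a a a a a A A A  =>  a a a a a a a a a a a a a a a a a A A   (applied A -> a)
  Step 36: a a a a a a a a a a a a a a a a a A A  =>  a a a a a a a a a a a a a a a a a a A   (applied A -> a)
  Step 37: a a a a a a a a a a a a a a a a a a A  =>  a a a a a a a a a a a a a a a a a a a   (applied A -> a)
Final yield: a a a a a a a a a a a a a a a a a a a
Total rewrite steps: 37

37


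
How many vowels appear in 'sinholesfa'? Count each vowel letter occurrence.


Scanning each character of 'sinholesfa':
  Position 1: 's' -> consonant (running count: 0)
  Position 2: 'i' -> vowel (running count: 1)
  Position 3: 'n' -> consonant (running count: 1)
  Position 4: 'h' -> consonant (running count: 1)
  Position 5: 'o' -> vowel (running count: 2)
  Position 6: 'l' -> consonant (running count: 2)
  Position 7: 'e' -> vowel (running count: 3)
  Position 8: 's' -> consonant (running count: 3)
  Position 9: 'f' -> consonant (running count: 3)
  Position 10: 'a' -> vowel (running count: 4)
Total vowels: 4

4


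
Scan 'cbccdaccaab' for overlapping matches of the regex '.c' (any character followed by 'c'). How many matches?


Pattern: .c means any character followed by 'c'.
Scanning 'cbccdaccaab' position-by-position:
  Pos 0: window 'cb' -> no
  Pos 1: window 'bc' -> MATCH
  Pos 2: window 'cc' -> MATCH
  Pos 3: window 'cd' -> no
  Pos 4: window 'da' -> no
  Pos 5: window 'ac' -> MATCH
  Pos 6: window 'cc' -> MATCH
  Pos 7: window 'ca' -> no
  Pos 8: window 'aa' -> no
  Pos 9: window 'ab' -> no
  Pos 10: window 'b' -> no
Total matches: 4

4


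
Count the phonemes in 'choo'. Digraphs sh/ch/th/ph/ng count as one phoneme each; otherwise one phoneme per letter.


Parsing 'choo' greedily, digraphs first:
  'ch' -> digraph (1 consonant phoneme) (phonemes so far: 1)
  'o' -> vowel phoneme (phonemes so far: 2)
  'o' -> vowel phoneme (phonemes so far: 3)
Total phonemes: 3

3


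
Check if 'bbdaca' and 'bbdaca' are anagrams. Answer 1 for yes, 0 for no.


Sort characters of 'bbdaca': 'aabbcd'
Sort characters of 'bbdaca': 'aabbcd'
Sorted forms match -> they ARE anagrams
Result: 1

1


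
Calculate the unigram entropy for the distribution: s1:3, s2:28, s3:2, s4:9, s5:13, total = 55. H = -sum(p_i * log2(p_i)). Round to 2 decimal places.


Computing entropy H = -sum(p_i * log2(p_i)):
  s1: p = 3/55 = 0.0545, -p*log2(p) = 0.2289
  s2: p = 28/55 = 0.5091, -p*log2(p) = 0.4959
  s3: p = 2/55 = 0.0364, -p*log2(p) = 0.1739
  s4: p = 9/55 = 0.1636, -p*log2(p) = 0.4273
  s5: p = 13/55 = 0.2364, -p*log2(p) = 0.4919
H = sum of terms = 1.8179
Rounded to 2 decimals: 1.82

1.82


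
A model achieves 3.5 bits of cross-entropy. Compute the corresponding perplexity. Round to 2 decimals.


Perplexity formula: PP = 2^H
H = 3.5
PP = 2^3.5
Decompose: 2^3.5 = 2^3 * 2^0.5 = 2^3 * sqrt(2)
2^3 = 8, sqrt(2) ~ 1.4142136
PP ~ 8 * 1.4142136 = 11.3137088
Rounded to 2 decimals: 11.31

11.31


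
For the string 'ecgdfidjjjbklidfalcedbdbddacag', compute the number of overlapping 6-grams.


String 'ecgdfidjjjbklidfalcedbdbddacag' has length L = 30.
Number of overlapping n-grams = L - n + 1
Substituting: 30 - 6 + 1 = 25

25


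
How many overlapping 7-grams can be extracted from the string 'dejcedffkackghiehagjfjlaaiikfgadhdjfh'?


String 'dejcedffkackghiehagjfjlaaiikfgadhdjfh' has length L = 37.
Number of overlapping n-grams = L - n + 1
Substituting: 37 - 7 + 1 = 31

31


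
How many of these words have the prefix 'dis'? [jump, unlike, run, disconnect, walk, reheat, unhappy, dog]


Checking each word for prefix 'dis':
  'jump' -> no (count: 0)
  'unlike' -> no (count: 0)
  'run' -> no (count: 0)
  'disconnect' -> YES, starts with 'dis' (count: 1)
  'walk' -> no (count: 1)
  'reheat' -> no (count: 1)
  'unhappy' -> no (count: 1)
  'dog' -> no (count: 1)
Total with prefix 'dis': 1

1


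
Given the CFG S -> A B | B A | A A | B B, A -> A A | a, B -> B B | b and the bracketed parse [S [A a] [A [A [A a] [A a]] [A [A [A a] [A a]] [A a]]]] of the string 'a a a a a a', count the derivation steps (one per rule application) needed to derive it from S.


Every bracketed nonterminal node [X ...] in the tree is produced by exactly one rule application.
Reading the tree off as a leftmost derivation:
  Step 1: S  =>  A A   (applied S -> A A)
  Step 2: A A  =>  a A   (applied A -> a)
  Step 3: a A  =>  a A A   (applied A -> A A)
  Step 4: a A A  =>  a A A A   (applied A -> A A)
  Step 5: a A A A  =>  a a A A   (applied A -> a)
  Step 6: a a A A  =>  a a a A   (applied A -> a)
  Step 7: a a a A  =>  a a a A A   (applied A -> A A)
  Step 8: a a a A A  =>  a a a A A A   (applied A -> A A)
  Step 9: a a a A A A  =>  a a a a A A   (applied A -> a)
  Step 10: a a a a A A  =>  a a a a a A   (applied A -> a)
  Step 11: a a a a a A  =>  a a a a a a   (applied A -> a)
Final yield: a a a a a a
Total rewrite steps: 11

11


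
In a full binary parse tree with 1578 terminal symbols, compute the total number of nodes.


Leaf nodes (terminals): 1578
Internal nodes = n - 1 = 1578 - 1 = 1577
Total = leaves + internal = 1578 + 1577 = 3155

3155


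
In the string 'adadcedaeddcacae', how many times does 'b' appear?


Scanning 'adadcedaeddcacae' for 'b':
  No matches found.
Total occurrences of 'b': 0

0


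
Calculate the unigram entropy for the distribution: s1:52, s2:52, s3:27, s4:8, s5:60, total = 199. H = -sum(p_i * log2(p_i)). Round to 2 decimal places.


Computing entropy H = -sum(p_i * log2(p_i)):
  s1: p = 52/199 = 0.2613, -p*log2(p) = 0.5059
  s2: p = 52/199 = 0.2613, -p*log2(p) = 0.5059
  s3: p = 27/199 = 0.1357, -p*log2(p) = 0.3910
  s4: p = 8/199 = 0.0402, -p*log2(p) = 0.1864
  s5: p = 60/199 = 0.3015, -p*log2(p) = 0.5215
H = sum of terms = 2.1107
Rounded to 2 decimals: 2.11

2.11


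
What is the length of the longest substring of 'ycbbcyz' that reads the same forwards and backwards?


Scanning 'ycbbcyz' for palindromic substrings.
Substring at positions 0-5: 'ycbbcy'.
Check: reverse('ycbbcy') = 'ycbbcy' -> palindrome confirmed.
Neighbouring characters ('-' / 'z') break symmetry, so it cannot extend further.
No longer palindromic substring exists; longest length = 6

6


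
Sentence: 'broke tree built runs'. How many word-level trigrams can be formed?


Word trigrams from [4] words:
  Trigram 1: (broke tree built)
  Trigram 2: (tree built runs)
Total word trigrams: 4 - 2 = 2

2


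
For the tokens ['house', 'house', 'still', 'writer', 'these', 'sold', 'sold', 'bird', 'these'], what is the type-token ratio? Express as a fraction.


Tokens: 9
Unique types: ('bird', 'house', 'sold', 'still', 'these', 'writer') = 6
TTR = 6/9
Simplify: divide both by 3 -> 2/3
TTR = 2/3

2/3


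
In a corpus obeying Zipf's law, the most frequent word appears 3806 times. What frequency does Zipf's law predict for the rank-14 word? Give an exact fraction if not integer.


Zipf's law: freq(rank) = f1 / rank
f1 = 3806, rank = 14
freq = 3806 / 14
GCD(3806, 14) = 2
Simplified: 1903/7

1903/7


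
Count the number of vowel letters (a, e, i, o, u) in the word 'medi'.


Scanning each character of 'medi':
  Position 1: 'm' -> consonant (running count: 0)
  Position 2: 'e' -> vowel (running count: 1)
  Position 3: 'd' -> consonant (running count: 1)
  Position 4: 'i' -> vowel (running count: 2)
Total vowels: 2

2


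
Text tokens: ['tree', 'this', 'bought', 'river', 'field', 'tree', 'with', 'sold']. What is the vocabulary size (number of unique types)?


Listing all tokens and tracking unique types:
  Token 1: 'tree' -> NEW (unique so far: 1)
  Token 2: 'this' -> NEW (unique so far: 2)
  Token 3: 'bought' -> NEW (unique so far: 3)
  Token 4: 'river' -> NEW (unique so far: 4)
  Token 5: 'field' -> NEW (unique so far: 5)
  Token 6: 'tree' -> duplicate (unique so far: 5)
  Token 7: 'with' -> NEW (unique so far: 6)
  Token 8: 'sold' -> NEW (unique so far: 7)
Unique types: ('bought', 'field', 'river', 'sold', 'this', 'tree', 'with')
Vocabulary size: 7

7


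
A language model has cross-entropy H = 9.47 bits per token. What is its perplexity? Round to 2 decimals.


Perplexity formula: PP = 2^H
H = 9.47
PP = 2^9.47
Decompose: 2^9.47 = 2^9 * 2^0.47
2^9 = 512, 2^0.47 ~ 1.3851095
PP ~ 512 * 1.3851095 = 709.1760640
Rounded to 2 decimals: 709.18

709.18


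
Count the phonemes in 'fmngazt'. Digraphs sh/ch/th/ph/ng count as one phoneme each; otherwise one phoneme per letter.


Parsing 'fmngazt' greedily, digraphs first:
  'f' -> consonant phoneme (phonemes so far: 1)
  'm' -> consonant phoneme (phonemes so far: 2)
  'ng' -> digraph (1 consonant phoneme) (phonemes so far: 3)
  'a' -> vowel phoneme (phonemes so far: 4)
  'z' -> consonant phoneme (phonemes so far: 5)
  't' -> consonant phoneme (phonemes so far: 6)
Total phonemes: 6

6


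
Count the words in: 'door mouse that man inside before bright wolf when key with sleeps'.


Counting words by splitting on spaces:
  Word 1: 'door'
  Word 2: 'mouse'
  Word 3: 'that'
  Word 4: 'man'
  Word 5: 'inside'
  Word 6: 'before'
  Word 7: 'bright'
  Word 8: 'wolf'
  Word 9: 'when'
  Word 10: 'key'
  Word 11: 'with'
  Word 12: 'sleeps'
Total words: 12

12


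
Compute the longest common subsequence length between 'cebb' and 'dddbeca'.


DP table for LCS of 'cebb' and 'dddbeca':
       d  d  d  b  e  c  a
    0  0  0  0  0  0  0  0
  c 0  0  0  0  0  0  1  1
  e 0  0  0  0  0  1  1  1
  b 0  0  0  0  1  1  1  1
  b 0  0  0  0  1  1  1  1
LCS: 'c'
LCS length = 1

1


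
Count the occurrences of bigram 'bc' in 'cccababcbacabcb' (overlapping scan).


Scanning 'cccababcbacabcb' for bigram 'bc':
  Position 0: 'cc' -> no
  Position 1: 'cc' -> no
  Position 2: 'ca' -> no
  Position 3: 'ab' -> no
  Position 4: 'ba' -> no
  Position 5: 'ab' -> no
  Position 6: 'bc' -> MATCH
  Position 7: 'cb' -> no
  Position 8: 'ba' -> no
  Position 9: 'ac' -> no
  Position 10: 'ca' -> no
  Position 11: 'ab' -> no
  Position 12: 'bc' -> MATCH
  Position 13: 'cb' -> no
Total matches: 2

2


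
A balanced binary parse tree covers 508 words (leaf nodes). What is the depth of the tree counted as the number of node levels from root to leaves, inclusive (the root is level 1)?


In a balanced binary tree with n leaves the deepest leaf is ceil(log2(n)) edges below the root,
so counting node levels inclusive of root and leaves gives ceil(log2(n)) + 1 levels.
log2(508) = 8.9887
ceil(8.9887) = 9
levels = 9 + 1 = 10

10


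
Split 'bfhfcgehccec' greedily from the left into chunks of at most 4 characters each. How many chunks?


'bfhfcgehccec' has 12 characters.
Chunking with max size 4:
  Chunk 1: 'bfhf' (positions 0-3)
  Chunk 2: 'cgeh' (positions 4-7)
  Chunk 3: 'ccec' (positions 8-11)
Total chunks: ceil(12 / 4) = 3

3


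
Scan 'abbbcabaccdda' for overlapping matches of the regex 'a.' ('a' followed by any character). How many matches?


Pattern: a. means 'a' followed by any character.
Scanning 'abbbcabaccdda' position-by-position:
  Pos 0: window 'ab' -> MATCH
  Pos 1: window 'bb' -> no
  Pos 2: window 'bb' -> no
  Pos 3: window 'bc' -> no
  Pos 4: window 'ca' -> no
  Pos 5: window 'ab' -> MATCH
  Pos 6: window 'ba' -> no
  Pos 7: window 'ac' -> MATCH
  Pos 8: window 'cc' -> no
  Pos 9: window 'cd' -> no
  Pos 10: window 'dd' -> no
  Pos 11: window 'da' -> no
  Pos 12: window 'a' -> no
Total matches: 3

3


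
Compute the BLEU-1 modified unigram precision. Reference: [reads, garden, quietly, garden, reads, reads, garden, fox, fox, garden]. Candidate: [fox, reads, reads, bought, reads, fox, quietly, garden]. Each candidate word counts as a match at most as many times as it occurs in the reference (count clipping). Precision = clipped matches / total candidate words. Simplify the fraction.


Reference word counts: {'fox': 2, 'garden': 4, 'quietly': 1, 'reads': 3}
Checking each candidate word (with clipping):
  'fox' -> in reference (ref count 2, used 1/2) -> match (matches: 1)
  'reads' -> in reference (ref count 3, used 1/3) -> match (matches: 2)
  'reads' -> in reference (ref count 3, used 2/3) -> match (matches: 3)
  'bought' -> not in reference -> no match (matches: 3)
  'reads' -> in reference (ref count 3, used 3/3) -> match (matches: 4)
  'fox' -> in reference (ref count 2, used 2/2) -> match (matches: 5)
  'quietly' -> in reference (ref count 1, used 1/1) -> match (matches: 6)
  'garden' -> in reference (ref count 4, used 1/4) -> match (matches: 7)
Clipped matches: 7, Candidate length: 8
Precision = 7/8

7/8
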